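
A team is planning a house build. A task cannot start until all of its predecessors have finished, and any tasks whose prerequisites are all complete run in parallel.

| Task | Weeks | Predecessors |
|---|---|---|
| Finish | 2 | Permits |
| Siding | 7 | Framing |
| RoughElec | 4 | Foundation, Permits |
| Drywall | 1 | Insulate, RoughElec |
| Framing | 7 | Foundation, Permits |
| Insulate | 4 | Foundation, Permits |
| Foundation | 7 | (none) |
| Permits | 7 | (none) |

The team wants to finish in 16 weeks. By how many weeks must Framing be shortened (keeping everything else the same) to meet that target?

Current finish: 21 weeks; target: 16.
Framing is on every critical path, so each week cut from Framing cuts the finish by one (this holds down to a finish of 15).
Need 21 − 16 = 5 weeks off Framing → Framing becomes 2 weeks, finish becomes 16.

5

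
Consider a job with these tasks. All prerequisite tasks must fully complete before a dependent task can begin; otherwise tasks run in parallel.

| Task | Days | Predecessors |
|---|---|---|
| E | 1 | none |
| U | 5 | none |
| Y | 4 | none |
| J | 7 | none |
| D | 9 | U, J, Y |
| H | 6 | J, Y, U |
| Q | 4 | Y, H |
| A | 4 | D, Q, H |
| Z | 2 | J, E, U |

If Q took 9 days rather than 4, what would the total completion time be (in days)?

As given, the longest chain is J→H→Q→A = 7+6+4+4 = 21, so the finish is 21 days.
Q lies on that path, so at 9 days the path becomes 26 days.
That remains the longest chain; total 26 days.

26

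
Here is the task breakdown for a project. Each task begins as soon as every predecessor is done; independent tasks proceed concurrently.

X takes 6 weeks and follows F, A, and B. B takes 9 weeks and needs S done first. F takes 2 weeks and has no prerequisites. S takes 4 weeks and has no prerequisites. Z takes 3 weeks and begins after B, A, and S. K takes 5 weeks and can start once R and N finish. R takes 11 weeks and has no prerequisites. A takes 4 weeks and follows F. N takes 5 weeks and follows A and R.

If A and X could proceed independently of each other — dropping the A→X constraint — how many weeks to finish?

With the dependency in place, R→N→K = 11+5+5 = 21 sets the finish at 21 weeks.
Dropping A→X doesn't change X's earliest start (13); another predecessor still binds.
After: R→N→K = 11+5+5 = 21 → 21 weeks.

21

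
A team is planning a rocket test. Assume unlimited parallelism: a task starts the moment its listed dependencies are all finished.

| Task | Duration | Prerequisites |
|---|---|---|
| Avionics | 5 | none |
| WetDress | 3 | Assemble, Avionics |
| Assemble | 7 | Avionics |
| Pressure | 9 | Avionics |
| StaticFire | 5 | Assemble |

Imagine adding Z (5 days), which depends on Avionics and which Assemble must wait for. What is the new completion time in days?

22

Originally the project takes 17 days.
With Z inserted, Assemble now waits for max(Avionics, Z).
New critical path: Avionics→Z→Assemble→StaticFire = 5+5+7+5 = 22 ⇒ 22 days.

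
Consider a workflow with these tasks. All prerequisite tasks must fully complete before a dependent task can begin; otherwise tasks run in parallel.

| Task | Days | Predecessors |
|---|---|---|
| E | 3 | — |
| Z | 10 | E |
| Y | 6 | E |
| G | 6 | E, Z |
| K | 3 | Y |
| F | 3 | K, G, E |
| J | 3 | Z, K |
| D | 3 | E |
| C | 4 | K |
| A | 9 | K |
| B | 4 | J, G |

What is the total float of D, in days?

17

Critical path: E→Z→G→B = 3+10+6+4 = 23, so the finish is 23 days.
The longest chain containing D totals 6 days.
Slack of D = 20 − 3 = 17 days.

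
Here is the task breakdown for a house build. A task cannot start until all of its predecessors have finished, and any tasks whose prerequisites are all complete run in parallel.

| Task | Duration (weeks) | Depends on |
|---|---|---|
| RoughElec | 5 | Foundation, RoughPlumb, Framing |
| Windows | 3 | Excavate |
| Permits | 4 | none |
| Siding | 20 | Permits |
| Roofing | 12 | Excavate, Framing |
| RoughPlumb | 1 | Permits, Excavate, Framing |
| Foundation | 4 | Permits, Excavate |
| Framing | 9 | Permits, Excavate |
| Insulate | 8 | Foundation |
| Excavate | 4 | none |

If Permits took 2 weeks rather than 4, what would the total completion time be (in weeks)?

25

The binding path is Permits→Framing→Roofing = 4+9+12 = 25; finish at 25 weeks.
Since Permits is critical, the -2 change carries straight to that chain (now 23 weeks).
New critical path: Excavate→Framing→Roofing = 4+9+12 = 25 ⇒ 25 weeks.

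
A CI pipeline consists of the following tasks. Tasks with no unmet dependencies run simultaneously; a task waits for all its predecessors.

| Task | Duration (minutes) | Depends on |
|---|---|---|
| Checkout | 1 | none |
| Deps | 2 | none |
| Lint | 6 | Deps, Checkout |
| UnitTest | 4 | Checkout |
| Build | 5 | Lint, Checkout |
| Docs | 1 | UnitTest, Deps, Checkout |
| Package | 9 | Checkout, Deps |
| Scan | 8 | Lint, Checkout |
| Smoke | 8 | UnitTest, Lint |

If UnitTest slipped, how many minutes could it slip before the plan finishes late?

3

The longest chain is Deps→Lint→Scan = 2+6+8 = 16; overall finish 16 minutes.
UnitTest finishes as early as 5 and must finish by 8.
So UnitTest can slip 8 − 5 = 3 minutes.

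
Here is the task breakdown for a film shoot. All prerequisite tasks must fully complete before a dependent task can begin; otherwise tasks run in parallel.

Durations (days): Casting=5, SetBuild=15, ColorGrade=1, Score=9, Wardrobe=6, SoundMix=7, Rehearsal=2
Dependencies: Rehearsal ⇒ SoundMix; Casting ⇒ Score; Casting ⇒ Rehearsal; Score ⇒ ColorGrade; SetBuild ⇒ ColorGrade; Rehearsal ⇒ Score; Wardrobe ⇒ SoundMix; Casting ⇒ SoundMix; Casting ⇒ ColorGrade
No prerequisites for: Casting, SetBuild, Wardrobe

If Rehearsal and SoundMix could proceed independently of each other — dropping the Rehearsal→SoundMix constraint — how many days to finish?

Original critical path: Casting→Rehearsal→Score→ColorGrade = 5+2+9+1 = 17 ⇒ 17 days.
Without Rehearsal→SoundMix, SoundMix's earliest start moves from 7 to 6.
The longest chain is now Casting→Rehearsal→Score→ColorGrade = 5+2+9+1 = 17, so the job takes 17 days.

17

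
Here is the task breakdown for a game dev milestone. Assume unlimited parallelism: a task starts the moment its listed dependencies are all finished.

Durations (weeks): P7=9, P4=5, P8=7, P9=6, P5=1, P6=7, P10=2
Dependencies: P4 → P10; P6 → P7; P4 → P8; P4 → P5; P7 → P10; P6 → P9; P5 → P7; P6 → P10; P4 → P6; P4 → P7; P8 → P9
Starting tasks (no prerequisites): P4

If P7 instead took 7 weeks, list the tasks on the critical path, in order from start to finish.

P4, P6, P7, P10

The binding path is P4→P6→P7→P10 = 5+7+9+2 = 23; finish at 23 weeks.
P7 is on the critical path; changing it to 7 makes that path 21 weeks.
That remains the longest chain; total 21 weeks.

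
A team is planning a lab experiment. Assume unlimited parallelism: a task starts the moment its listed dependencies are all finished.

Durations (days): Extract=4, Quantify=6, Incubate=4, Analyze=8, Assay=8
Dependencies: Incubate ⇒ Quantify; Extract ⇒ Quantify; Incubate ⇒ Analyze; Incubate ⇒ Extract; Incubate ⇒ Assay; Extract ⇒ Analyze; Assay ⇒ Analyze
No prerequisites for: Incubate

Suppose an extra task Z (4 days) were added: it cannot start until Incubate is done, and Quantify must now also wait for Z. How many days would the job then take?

20

Originally the job takes 20 days.
With Z inserted, Quantify now waits for max(Incubate, Extract, Z).
New critical path: Incubate→Assay→Analyze = 4+8+8 = 20 ⇒ 20 days.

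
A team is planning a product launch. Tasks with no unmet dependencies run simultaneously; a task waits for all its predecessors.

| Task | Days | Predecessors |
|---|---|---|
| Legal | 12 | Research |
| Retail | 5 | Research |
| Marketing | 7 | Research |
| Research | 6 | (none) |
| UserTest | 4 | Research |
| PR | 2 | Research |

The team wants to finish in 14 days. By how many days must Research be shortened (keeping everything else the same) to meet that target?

4

Current finish: 18 days; target: 14.
Research is on every critical path, so each day cut from Research cuts the finish by one (this holds down to a finish of 13).
Need 18 − 14 = 4 days off Research → Research becomes 2 days, finish becomes 14.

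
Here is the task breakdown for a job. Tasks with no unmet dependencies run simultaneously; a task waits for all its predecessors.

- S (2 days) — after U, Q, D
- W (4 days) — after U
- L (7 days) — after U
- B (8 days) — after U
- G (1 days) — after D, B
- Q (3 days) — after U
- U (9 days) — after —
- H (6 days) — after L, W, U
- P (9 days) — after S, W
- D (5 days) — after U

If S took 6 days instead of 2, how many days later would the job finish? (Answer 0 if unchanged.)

4

As given, the longest chain is U→D→S→P = 9+5+2+9 = 25, so the finish is 25 days.
S is on the critical path; changing it to 6 makes that path 29 days.
No other chain overtakes it, so the finish is 29 days.
Change in finish: 29 − 25 = +4 days.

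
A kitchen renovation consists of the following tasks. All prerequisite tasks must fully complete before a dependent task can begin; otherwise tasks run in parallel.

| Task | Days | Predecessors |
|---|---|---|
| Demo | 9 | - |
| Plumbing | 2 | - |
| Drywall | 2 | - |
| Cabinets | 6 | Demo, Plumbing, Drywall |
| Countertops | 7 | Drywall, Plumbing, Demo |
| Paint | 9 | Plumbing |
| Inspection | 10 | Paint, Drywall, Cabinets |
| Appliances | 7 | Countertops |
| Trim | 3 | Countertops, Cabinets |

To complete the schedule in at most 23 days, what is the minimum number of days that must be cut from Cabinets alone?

Current finish: 25 days; target: 23.
Cabinets is on every critical path, so each day cut from Cabinets cuts the finish by one (this holds down to a finish of 23).
Need 25 − 23 = 2 days off Cabinets → Cabinets becomes 4 days, finish becomes 23.

2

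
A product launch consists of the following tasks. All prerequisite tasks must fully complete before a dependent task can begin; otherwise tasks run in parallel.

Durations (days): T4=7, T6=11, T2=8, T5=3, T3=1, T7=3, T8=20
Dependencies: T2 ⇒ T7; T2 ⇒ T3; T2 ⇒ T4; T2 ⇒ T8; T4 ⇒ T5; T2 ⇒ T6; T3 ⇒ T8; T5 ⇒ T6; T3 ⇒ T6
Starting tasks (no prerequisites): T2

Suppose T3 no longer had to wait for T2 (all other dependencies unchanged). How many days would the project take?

29

With the dependency in place, T2→T3→T8 = 8+1+20 = 29 sets the finish at 29 days.
Without T2→T3, T3's earliest start moves from 8 to 0.
New critical path: T2→T4→T5→T6 = 8+7+3+11 = 29 ⇒ 29 days.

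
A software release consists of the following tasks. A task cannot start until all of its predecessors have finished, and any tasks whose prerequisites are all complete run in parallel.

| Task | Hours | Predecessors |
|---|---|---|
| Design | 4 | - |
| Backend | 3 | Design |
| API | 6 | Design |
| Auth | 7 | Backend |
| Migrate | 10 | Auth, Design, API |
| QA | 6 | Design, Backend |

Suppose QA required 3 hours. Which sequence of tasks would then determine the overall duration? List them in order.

Design, Backend, Auth, Migrate

Actual critical path: Design→Backend→Auth→Migrate = 4+3+7+10 = 24 ⇒ 24 hours.
QA is off the critical path — its longest chain is 13 hours, giving 11 of slack.
The critical path is still Design→Backend→Auth→Migrate; finish is now 24 hours.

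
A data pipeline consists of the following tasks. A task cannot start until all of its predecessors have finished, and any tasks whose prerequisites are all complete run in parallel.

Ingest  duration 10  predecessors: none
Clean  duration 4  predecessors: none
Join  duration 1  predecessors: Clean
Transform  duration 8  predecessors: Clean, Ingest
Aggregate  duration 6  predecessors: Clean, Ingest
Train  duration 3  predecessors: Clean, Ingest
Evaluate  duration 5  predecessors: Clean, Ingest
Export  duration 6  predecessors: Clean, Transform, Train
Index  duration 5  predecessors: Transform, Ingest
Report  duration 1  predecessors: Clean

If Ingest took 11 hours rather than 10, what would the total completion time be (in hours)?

25

As given, the longest chain is Ingest→Transform→Export = 10+8+6 = 24, so the finish is 24 hours.
Ingest is on the critical path; changing it to 11 makes that path 25 hours.
The critical path is still Ingest→Transform→Export; finish is now 25 hours.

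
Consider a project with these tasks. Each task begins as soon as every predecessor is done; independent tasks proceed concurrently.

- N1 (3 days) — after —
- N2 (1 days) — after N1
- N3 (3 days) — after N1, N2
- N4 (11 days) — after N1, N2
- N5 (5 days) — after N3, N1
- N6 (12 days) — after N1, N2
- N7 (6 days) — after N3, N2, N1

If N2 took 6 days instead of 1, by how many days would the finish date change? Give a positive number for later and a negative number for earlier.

The binding path is N1→N2→N6 = 3+1+12 = 16; finish at 16 days.
N2 is on the critical path; changing it to 6 makes that path 21 days.
That remains the longest chain; total 21 days.
Change in finish: 21 − 16 = +5 days.

5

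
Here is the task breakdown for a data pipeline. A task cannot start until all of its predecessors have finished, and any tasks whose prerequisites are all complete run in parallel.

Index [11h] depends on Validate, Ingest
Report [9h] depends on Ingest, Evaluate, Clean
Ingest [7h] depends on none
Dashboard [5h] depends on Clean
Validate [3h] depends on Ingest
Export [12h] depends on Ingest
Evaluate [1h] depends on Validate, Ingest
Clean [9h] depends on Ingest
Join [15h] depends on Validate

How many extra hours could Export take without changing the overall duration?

Ingest→Clean→Report = 7+9+9 = 25 sets the makespan at 25 hours.
Longest path through Export: 19 hours (earliest finish 19, latest finish 25).
Slack of Export = 13 − 7 = 6 hours.

6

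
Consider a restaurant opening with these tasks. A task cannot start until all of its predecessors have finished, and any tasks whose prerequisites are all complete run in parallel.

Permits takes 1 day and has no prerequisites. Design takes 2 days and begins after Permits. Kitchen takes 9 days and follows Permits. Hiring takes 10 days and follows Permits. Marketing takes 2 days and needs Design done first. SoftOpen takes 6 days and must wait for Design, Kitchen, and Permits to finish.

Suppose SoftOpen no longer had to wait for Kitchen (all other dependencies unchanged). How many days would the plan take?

11

With the dependency in place, Permits→Kitchen→SoftOpen = 1+9+6 = 16 sets the finish at 16 days.
Without Kitchen→SoftOpen, SoftOpen's earliest start moves from 10 to 3.
The longest chain is now Permits→Hiring = 1+10 = 11, so the plan takes 11 days.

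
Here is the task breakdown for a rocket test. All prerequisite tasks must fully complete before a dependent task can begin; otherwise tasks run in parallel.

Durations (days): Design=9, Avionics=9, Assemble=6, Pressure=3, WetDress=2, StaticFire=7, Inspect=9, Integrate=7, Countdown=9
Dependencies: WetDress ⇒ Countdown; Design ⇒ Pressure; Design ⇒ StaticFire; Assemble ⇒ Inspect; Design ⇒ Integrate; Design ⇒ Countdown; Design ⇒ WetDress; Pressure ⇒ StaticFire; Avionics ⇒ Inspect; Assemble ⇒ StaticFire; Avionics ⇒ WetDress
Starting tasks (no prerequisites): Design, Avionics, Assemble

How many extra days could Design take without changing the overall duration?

0

Critical path: Design→WetDress→Countdown = 9+2+9 = 20, so the finish is 20 days.
Longest path through Design: 20 days (earliest finish 9, latest finish 9).
Float = 20 − 20 = 0.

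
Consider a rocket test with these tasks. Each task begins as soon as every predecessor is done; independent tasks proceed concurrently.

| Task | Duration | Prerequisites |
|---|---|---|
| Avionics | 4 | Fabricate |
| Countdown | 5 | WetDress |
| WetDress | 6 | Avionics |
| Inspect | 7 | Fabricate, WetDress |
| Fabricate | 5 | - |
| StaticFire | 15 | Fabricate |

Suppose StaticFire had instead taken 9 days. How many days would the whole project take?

22

Baseline: Fabricate→Avionics→WetDress→Inspect = 5+4+6+7 = 22 → 22 days.
StaticFire is off the critical path — its longest chain is 20 days, giving 2 of slack.
That remains the longest chain; total 22 days.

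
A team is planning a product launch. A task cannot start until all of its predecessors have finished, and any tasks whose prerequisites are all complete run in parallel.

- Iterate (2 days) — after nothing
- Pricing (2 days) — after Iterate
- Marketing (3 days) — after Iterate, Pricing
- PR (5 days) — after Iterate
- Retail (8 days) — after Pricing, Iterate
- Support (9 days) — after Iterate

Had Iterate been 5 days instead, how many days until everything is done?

15

Actual critical path: Iterate→Pricing→Retail = 2+2+8 = 12 ⇒ 12 days.
Since Iterate is critical, the +3 change carries straight to that chain (now 15 days).
That remains the longest chain; total 15 days.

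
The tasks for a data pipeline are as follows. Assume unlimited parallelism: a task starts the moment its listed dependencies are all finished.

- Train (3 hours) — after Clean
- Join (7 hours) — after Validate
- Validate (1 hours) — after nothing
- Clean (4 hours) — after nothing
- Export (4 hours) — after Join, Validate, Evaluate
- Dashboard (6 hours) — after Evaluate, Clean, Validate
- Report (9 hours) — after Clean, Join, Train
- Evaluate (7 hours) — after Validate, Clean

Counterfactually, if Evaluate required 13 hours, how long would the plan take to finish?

23

As given, the longest chain is Clean→Evaluate→Dashboard = 4+7+6 = 17, so the finish is 17 hours.
Evaluate lies on that path, so at 13 hours the path becomes 23 hours.
No other chain overtakes it, so the finish is 23 hours.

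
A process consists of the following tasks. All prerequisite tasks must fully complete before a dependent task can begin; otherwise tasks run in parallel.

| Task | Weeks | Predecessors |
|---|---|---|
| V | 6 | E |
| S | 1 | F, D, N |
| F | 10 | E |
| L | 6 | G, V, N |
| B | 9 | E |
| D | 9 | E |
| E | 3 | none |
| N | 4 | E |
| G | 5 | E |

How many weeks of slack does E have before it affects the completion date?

The longest chain is E→V→L = 3+6+6 = 15; overall finish 15 weeks.
Longest path through E: 15 weeks (earliest finish 3, latest finish 3).
So E can slip 3 − 3 = 0 weeks.

0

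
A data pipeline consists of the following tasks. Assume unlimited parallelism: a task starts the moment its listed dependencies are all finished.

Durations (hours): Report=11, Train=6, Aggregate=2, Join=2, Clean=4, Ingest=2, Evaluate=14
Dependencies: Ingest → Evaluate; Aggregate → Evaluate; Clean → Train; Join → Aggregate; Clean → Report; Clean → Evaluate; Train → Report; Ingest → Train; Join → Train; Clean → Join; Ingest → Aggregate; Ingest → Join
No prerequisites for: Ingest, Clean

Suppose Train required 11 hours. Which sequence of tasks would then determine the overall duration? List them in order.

As given, the longest chain is Clean→Join→Train→Report = 4+2+6+11 = 23, so the finish is 23 hours.
Train is on the critical path; changing it to 11 makes that path 28 hours.
The critical path is still Clean→Join→Train→Report; finish is now 28 hours.

Clean, Join, Train, Report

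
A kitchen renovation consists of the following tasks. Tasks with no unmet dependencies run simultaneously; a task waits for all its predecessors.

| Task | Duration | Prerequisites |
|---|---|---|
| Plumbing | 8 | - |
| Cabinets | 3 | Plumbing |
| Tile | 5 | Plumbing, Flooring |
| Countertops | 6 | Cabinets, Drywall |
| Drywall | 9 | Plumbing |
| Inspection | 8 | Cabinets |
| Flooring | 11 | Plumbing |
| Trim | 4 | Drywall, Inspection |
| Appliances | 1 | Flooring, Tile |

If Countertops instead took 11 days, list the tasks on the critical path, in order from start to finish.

Critical path before the change: Plumbing→Flooring→Tile→Appliances = 8+11+5+1 = 25 giving 25 days.
The longest path through Countertops is only 23 days, so Countertops has float 2.
The binding chain switches to Plumbing→Drywall→Countertops = 8+9+11 = 28; finish 28 days.

Plumbing, Drywall, Countertops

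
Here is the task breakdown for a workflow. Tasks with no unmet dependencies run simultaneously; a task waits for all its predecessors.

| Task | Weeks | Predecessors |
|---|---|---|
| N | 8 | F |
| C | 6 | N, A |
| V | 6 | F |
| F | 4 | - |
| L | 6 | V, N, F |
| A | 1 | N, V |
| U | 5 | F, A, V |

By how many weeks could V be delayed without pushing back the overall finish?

F→N→A→C = 4+8+1+6 = 19 sets the makespan at 19 weeks.
Longest path through V: 17 weeks (earliest finish 10, latest finish 12).
So V can slip 12 − 10 = 2 weeks.

2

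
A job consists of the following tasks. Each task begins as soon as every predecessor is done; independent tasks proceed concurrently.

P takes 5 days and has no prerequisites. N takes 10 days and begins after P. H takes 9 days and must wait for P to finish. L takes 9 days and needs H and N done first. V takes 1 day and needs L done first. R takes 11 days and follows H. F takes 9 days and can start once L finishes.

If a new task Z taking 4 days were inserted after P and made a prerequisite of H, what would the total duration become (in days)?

Originally the job takes 33 days.
With Z inserted, H now waits for max(P, Z).
New critical path: P→Z→H→L→F = 5+4+9+9+9 = 36 ⇒ 36 days.

36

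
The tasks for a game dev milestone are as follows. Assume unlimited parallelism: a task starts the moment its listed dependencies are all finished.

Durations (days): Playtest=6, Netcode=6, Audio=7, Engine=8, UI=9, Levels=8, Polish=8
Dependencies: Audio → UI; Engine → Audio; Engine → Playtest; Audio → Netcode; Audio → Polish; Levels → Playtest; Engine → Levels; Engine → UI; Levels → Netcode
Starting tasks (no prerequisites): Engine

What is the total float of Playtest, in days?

Engine→Audio→UI = 8+7+9 = 24 sets the makespan at 24 days.
Playtest finishes as early as 22 and must finish by 24.
Float = 24 − 22 = 2.

2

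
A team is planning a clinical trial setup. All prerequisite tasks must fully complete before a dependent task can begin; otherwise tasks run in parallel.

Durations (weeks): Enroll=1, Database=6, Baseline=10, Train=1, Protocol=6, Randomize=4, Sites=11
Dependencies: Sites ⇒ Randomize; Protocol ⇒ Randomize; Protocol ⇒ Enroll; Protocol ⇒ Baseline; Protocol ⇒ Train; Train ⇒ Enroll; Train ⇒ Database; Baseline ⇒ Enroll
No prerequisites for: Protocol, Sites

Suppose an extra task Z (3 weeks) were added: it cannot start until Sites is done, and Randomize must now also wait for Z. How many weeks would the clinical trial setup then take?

18

Originally the clinical trial setup takes 17 weeks.
With Z inserted, Randomize now waits for max(Protocol, Sites, Z).
New critical path: Sites→Z→Randomize = 11+3+4 = 18 ⇒ 18 weeks.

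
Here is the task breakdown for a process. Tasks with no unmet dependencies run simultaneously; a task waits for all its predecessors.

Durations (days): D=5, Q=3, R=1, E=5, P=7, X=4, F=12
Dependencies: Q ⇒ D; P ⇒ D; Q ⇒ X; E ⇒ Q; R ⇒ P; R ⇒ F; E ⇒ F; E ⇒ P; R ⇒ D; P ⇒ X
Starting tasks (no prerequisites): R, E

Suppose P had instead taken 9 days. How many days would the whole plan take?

19

Critical path before the change: E→P→D = 5+7+5 = 17 giving 17 days.
P lies on that path, so at 9 days the path becomes 19 days.
No other chain overtakes it, so the finish is 19 days.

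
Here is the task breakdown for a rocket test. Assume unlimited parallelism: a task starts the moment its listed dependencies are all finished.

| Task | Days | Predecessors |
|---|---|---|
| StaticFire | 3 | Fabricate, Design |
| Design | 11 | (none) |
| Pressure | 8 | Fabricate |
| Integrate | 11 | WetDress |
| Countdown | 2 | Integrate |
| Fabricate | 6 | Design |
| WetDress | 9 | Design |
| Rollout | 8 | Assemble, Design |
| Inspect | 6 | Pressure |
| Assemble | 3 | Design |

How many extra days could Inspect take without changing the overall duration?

2

The longest chain is Design→WetDress→Integrate→Countdown = 11+9+11+2 = 33; overall finish 33 days.
Inspect finishes as early as 31 and must finish by 33.
Float = 33 − 31 = 2.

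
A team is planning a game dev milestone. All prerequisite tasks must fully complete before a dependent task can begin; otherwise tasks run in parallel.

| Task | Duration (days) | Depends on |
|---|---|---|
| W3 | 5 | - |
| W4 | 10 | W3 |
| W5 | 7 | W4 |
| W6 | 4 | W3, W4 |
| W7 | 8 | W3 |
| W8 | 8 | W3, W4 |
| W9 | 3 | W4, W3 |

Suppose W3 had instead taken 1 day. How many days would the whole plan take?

19

The binding path is W3→W4→W8 = 5+10+8 = 23; finish at 23 days.
Since W3 is critical, the -4 change carries straight to that chain (now 19 days).
The critical path is still W3→W4→W8; finish is now 19 days.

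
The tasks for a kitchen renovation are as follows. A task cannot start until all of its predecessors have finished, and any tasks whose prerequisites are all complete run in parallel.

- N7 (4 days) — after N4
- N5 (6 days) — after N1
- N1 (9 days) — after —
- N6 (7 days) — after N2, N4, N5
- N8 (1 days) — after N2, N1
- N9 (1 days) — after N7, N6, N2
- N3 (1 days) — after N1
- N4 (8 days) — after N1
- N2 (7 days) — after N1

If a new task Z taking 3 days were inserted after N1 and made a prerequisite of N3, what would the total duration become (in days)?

25

Originally the plan takes 25 days.
With Z inserted, N3 now waits for max(N1, Z).
New critical path: N1→N4→N6→N9 = 9+8+7+1 = 25 ⇒ 25 days.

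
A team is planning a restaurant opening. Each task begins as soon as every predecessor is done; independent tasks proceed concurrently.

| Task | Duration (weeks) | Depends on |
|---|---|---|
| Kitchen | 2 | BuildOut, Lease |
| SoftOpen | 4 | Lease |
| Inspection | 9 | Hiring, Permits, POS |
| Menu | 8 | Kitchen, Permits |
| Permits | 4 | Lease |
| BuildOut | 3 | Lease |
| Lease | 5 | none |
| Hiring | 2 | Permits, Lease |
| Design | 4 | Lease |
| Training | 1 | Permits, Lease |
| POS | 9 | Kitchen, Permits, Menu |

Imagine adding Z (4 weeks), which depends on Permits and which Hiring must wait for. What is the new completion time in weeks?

Originally the schedule takes 36 weeks.
With Z inserted, Hiring now waits for max(Permits, Lease, Z).
New critical path: Lease→BuildOut→Kitchen→Menu→POS→Inspection = 5+3+2+8+9+9 = 36 ⇒ 36 weeks.

36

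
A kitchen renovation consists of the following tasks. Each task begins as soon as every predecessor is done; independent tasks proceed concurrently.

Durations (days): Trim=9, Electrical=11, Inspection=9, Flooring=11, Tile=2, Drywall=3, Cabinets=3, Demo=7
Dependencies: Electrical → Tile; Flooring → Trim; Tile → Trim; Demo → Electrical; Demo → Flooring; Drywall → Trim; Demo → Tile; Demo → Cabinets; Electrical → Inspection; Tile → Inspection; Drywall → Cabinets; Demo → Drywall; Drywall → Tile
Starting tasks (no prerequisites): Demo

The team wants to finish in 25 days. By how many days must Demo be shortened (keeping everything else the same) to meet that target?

Current finish: 29 days; target: 25.
Demo is on every critical path, so each day cut from Demo cuts the finish by one (this holds down to a finish of 23).
Need 29 − 25 = 4 days off Demo → Demo becomes 3 days, finish becomes 25.

4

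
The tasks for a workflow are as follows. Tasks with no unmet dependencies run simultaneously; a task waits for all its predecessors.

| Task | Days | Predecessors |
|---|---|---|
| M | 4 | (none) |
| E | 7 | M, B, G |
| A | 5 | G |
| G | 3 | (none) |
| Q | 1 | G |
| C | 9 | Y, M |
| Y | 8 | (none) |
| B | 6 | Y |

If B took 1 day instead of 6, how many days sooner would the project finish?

4

Baseline: Y→B→E = 8+6+7 = 21 → 21 days.
B is on the critical path; changing it to 1 makes that path 16 days.
Now Y→C = 8+9 = 17 is longest, so the finish becomes 17 days.
Change in finish: 17 − 21 = -4 days.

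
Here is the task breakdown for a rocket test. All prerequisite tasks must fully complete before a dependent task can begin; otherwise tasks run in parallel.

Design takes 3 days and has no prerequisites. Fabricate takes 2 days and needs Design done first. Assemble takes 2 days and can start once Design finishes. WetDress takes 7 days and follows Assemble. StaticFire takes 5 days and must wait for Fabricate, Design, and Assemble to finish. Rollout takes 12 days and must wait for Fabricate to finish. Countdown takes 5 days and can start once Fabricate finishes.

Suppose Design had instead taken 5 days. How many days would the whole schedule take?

19

As given, the longest chain is Design→Fabricate→Rollout = 3+2+12 = 17, so the finish is 17 days.
Design is on the critical path; changing it to 5 makes that path 19 days.
The critical path is still Design→Fabricate→Rollout; finish is now 19 days.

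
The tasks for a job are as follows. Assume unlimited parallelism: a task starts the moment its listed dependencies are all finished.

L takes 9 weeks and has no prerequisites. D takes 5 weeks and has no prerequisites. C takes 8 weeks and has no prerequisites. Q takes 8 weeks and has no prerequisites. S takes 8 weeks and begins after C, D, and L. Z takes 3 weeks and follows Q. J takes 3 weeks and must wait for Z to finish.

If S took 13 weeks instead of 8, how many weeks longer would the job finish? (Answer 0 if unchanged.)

5

Critical path before the change: L→S = 9+8 = 17 giving 17 weeks.
S is on the critical path; changing it to 13 makes that path 22 weeks.
That remains the longest chain; total 22 weeks.
Change in finish: 22 − 17 = +5 weeks.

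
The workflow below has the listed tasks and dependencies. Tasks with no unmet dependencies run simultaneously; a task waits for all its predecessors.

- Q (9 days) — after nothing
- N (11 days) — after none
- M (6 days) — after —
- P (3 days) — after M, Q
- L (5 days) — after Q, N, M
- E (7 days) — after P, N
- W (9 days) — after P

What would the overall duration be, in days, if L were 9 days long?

As given, the longest chain is Q→P→W = 9+3+9 = 21, so the finish is 21 days.
The longest path through L is only 16 days, so L has float 5.
The critical path is still Q→P→W; finish is now 21 days.

21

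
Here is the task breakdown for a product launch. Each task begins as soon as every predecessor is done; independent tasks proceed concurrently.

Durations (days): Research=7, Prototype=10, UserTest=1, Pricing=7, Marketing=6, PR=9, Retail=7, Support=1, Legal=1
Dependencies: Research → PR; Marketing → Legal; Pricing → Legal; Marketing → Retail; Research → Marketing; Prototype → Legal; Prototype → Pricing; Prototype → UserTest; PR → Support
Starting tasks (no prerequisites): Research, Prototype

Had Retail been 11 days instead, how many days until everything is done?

Actual critical path: Research→Marketing→Retail = 7+6+7 = 20 ⇒ 20 days.
Retail is on the critical path; changing it to 11 makes that path 24 days.
That remains the longest chain; total 24 days.

24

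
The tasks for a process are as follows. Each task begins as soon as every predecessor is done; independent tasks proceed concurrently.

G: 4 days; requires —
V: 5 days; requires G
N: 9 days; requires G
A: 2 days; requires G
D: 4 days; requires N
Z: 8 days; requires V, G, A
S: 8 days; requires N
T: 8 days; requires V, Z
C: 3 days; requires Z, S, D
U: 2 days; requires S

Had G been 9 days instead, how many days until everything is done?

30

Baseline: G→V→Z→T = 4+5+8+8 = 25 → 25 days.
G lies on that path, so at 9 days the path becomes 30 days.
The critical path is still G→V→Z→T; finish is now 30 days.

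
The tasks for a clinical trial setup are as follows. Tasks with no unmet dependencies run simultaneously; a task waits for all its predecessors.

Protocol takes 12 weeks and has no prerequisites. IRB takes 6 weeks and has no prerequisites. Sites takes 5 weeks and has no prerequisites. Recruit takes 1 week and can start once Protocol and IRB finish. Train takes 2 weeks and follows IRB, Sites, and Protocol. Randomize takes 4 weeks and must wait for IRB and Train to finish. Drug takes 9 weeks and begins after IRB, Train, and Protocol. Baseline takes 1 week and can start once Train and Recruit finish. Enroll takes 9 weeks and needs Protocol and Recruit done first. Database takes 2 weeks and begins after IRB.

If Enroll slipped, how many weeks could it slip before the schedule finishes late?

Protocol→Train→Drug = 12+2+9 = 23 sets the makespan at 23 weeks.
The longest chain containing Enroll totals 22 weeks.
Slack of Enroll = 14 − 13 = 1 week.

1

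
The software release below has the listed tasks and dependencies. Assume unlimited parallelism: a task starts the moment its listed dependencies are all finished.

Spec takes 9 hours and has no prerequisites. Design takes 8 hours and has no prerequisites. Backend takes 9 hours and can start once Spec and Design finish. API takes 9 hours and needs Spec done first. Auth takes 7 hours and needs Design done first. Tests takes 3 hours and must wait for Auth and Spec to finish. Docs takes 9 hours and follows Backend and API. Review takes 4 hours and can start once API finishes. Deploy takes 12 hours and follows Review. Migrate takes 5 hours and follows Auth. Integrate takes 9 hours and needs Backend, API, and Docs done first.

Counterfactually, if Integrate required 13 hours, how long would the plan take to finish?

40

As given, the longest chain is Spec→Backend→Docs→Integrate = 9+9+9+9 = 36, so the finish is 36 hours.
Integrate lies on that path, so at 13 hours the path becomes 40 hours.
That remains the longest chain; total 40 hours.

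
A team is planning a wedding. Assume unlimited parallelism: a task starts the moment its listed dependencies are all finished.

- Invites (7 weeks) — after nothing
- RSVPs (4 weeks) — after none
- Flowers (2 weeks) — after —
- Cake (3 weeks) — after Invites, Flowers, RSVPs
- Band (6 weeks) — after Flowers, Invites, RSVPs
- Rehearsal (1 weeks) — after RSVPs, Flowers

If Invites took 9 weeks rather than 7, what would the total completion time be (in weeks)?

15

Critical path before the change: Invites→Band = 7+6 = 13 giving 13 weeks.
Since Invites is critical, the +2 change carries straight to that chain (now 15 weeks).
The critical path is still Invites→Band; finish is now 15 weeks.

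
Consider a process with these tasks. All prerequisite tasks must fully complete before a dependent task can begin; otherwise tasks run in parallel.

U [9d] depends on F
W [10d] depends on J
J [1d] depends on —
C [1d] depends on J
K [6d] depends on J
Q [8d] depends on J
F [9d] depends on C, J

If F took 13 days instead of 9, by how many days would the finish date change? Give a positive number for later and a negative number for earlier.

4

The binding path is J→C→F→U = 1+1+9+9 = 20; finish at 20 days.
Since F is critical, the +4 change carries straight to that chain (now 24 days).
No other chain overtakes it, so the finish is 24 days.
Change in finish: 24 − 20 = +4 days.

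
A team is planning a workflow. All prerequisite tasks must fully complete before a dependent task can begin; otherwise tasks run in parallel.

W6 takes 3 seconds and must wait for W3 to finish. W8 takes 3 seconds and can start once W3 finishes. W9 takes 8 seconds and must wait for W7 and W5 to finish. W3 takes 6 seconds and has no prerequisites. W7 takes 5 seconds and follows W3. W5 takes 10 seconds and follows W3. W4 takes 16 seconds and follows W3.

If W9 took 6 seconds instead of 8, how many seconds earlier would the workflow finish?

2

Baseline: W3→W5→W9 = 6+10+8 = 24 → 24 seconds.
W9 is on the critical path; changing it to 6 makes that path 22 seconds.
New critical path: W3→W4 = 6+16 = 22 ⇒ 22 seconds.
Change in finish: 22 − 24 = -2 seconds.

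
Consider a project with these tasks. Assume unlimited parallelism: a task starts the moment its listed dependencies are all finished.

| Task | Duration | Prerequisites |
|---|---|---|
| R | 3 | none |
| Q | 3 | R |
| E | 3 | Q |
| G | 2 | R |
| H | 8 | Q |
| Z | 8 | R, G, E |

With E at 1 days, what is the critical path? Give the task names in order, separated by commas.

R, Q, E, Z

Critical path before the change: R→Q→E→Z = 3+3+3+8 = 17 giving 17 days.
E lies on that path, so at 1 day the path becomes 15 days.
The critical path is still R→Q→E→Z; finish is now 15 days.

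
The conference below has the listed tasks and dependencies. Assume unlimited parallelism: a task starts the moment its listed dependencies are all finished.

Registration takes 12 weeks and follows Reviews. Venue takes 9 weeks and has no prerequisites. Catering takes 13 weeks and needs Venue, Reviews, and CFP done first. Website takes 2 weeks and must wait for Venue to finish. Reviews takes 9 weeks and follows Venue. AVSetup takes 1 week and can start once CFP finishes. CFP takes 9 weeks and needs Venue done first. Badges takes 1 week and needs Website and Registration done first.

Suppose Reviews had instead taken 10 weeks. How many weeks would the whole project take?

Baseline: Venue→Reviews→Registration→Badges = 9+9+12+1 = 31 → 31 weeks.
Since Reviews is critical, the +1 change carries straight to that chain (now 32 weeks).
That remains the longest chain; total 32 weeks.

32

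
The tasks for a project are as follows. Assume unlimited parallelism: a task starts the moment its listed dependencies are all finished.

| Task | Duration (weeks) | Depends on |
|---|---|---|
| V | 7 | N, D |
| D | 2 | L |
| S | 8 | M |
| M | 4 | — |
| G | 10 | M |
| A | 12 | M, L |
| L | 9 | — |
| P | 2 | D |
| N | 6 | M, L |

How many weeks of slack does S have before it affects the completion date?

L→N→V = 9+6+7 = 22 sets the makespan at 22 weeks.
Longest path through S: 12 weeks (earliest finish 12, latest finish 22).
Slack of S = 14 − 4 = 10 weeks.

10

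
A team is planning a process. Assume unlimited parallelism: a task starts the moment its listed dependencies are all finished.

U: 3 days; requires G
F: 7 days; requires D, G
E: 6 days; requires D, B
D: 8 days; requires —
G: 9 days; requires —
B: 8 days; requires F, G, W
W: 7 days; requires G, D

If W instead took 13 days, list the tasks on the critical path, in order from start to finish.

Actual critical path: G→W→B→E = 9+7+8+6 = 30 ⇒ 30 days.
W lies on that path, so at 13 days the path becomes 36 days.
No other chain overtakes it, so the finish is 36 days.

G, W, B, E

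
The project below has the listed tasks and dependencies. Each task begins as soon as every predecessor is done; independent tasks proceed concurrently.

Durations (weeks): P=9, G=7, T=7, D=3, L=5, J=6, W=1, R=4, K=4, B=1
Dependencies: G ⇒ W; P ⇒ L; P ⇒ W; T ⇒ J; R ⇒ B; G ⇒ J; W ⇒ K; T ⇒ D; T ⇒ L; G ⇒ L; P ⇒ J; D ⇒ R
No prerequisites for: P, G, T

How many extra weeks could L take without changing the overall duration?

Critical path: P→J = 9+6 = 15, so the finish is 15 weeks.
Longest path through L: 14 weeks (earliest finish 14, latest finish 15).
So L can slip 15 − 14 = 1 week.

1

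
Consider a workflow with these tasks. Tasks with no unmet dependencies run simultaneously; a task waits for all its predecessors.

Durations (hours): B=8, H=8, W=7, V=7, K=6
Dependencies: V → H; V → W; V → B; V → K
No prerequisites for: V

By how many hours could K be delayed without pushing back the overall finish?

Critical path: V→H = 7+8 = 15, so the finish is 15 hours.
K finishes as early as 13 and must finish by 15.
Slack of K = 9 − 7 = 2 hours.

2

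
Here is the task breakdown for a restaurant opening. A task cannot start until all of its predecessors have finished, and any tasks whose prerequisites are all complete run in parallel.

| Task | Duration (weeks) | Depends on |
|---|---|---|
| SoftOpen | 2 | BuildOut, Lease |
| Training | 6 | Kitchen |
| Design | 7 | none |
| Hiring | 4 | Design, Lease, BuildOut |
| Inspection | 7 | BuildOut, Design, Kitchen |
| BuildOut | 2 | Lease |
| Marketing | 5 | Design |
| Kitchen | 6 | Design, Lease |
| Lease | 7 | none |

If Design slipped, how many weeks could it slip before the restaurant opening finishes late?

0

Lease→Kitchen→Inspection = 7+6+7 = 20 sets the makespan at 20 weeks.
Design finishes as early as 7 and must finish by 7.
Slack of Design = 0 − 0 = 0 weeks.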